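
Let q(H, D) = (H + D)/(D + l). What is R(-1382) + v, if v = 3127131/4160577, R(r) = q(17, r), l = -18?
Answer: 95782581/55474360 ≈ 1.7266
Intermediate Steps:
q(H, D) = (D + H)/(-18 + D) (q(H, D) = (H + D)/(D - 18) = (D + H)/(-18 + D))
R(r) = (17 + r)/(-18 + r) (R(r) = (r + 17)/(-18 + r) = (17 + r)/(-18 + r))
v = 1042377/1386859 (v = 3127131*(1/4160577) = 1042377/1386859 ≈ 0.75161)
R(-1382) + v = (17 - 1382)/(-18 - 1382) + 1042377/1386859 = -1365/(-1400) + 1042377/1386859 = -1/1400*(-1365) + 1042377/1386859 = 39/40 + 1042377/1386859 = 95782581/55474360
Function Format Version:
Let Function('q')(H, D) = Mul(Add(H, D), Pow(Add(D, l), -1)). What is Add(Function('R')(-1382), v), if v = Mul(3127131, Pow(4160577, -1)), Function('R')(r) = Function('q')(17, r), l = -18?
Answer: Rational(95782581, 55474360) ≈ 1.7266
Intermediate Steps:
Function('q')(H, D) = Mul(Pow(Add(-18, D), -1), Add(D, H)) (Function('q')(H, D) = Mul(Add(H, D), Pow(Add(D, -18), -1)) = Mul(Add(D, H), Pow(Add(-18, D), -1)) = Mul(Pow(Add(-18, D), -1), Add(D, H)))
Function('R')(r) = Mul(Pow(Add(-18, r), -1), Add(17, r)) (Function('R')(r) = Mul(Pow(Add(-18, r), -1), Add(r, 17)) = Mul(Pow(Add(-18, r), -1), Add(17, r)))
v = Rational(1042377, 1386859) (v = Mul(3127131, Rational(1, 4160577)) = Rational(1042377, 1386859) ≈ 0.75161)
Add(Function('R')(-1382), v) = Add(Mul(Pow(Add(-18, -1382), -1), Add(17, -1382)), Rational(1042377, 1386859)) = Add(Mul(Pow(-1400, -1), -1365), Rational(1042377, 1386859)) = Add(Mul(Rational(-1, 1400), -1365), Rational(1042377, 1386859)) = Add(Rational(39, 40), Rational(1042377, 1386859)) = Rational(95782581, 55474360)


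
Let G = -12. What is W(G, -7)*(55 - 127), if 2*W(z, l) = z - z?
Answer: 0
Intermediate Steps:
W(z, l) = 0 (W(z, l) = (z - z)/2 = (1/2)*0 = 0)
W(G, -7)*(55 - 127) = 0*(55 - 127) = 0*(-72) = 0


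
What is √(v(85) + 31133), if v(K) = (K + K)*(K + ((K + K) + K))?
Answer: √88933 ≈ 298.22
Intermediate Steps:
v(K) = 8*K² (v(K) = (2*K)*(K + (2*K + K)) = (2*K)*(K + 3*K) = (2*K)*(4*K) = 8*K²)
√(v(85) + 31133) = √(8*85² + 31133) = √(8*7225 + 31133) = √(57800 + 31133) = √88933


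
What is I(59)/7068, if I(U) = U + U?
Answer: 59/3534 ≈ 0.016695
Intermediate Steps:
I(U) = 2*U
I(59)/7068 = (2*59)/7068 = 118*(1/7068) = 59/3534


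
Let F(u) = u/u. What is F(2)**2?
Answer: 1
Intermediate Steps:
F(u) = 1
F(2)**2 = 1**2 = 1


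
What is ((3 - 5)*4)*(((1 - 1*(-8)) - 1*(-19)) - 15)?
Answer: -104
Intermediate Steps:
((3 - 5)*4)*(((1 - 1*(-8)) - 1*(-19)) - 15) = (-2*4)*(((1 + 8) + 19) - 15) = -8*((9 + 19) - 15) = -8*(28 - 15) = -8*13 = -104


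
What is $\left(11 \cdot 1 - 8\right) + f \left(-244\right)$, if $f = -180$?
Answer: $43923$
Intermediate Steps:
$\left(11 \cdot 1 - 8\right) + f \left(-244\right) = \left(11 \cdot 1 - 8\right) - -43920 = \left(11 - 8\right) + 43920 = 3 + 43920 = 43923$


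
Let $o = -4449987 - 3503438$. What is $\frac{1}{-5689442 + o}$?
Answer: $- \frac{1}{13642867} \approx -7.3298 \cdot 10^{-8}$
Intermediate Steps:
$o = -7953425$ ($o = -4449987 - 3503438 = -7953425$)
$\frac{1}{-5689442 + o} = \frac{1}{-5689442 - 7953425} = \frac{1}{-13642867} = - \frac{1}{13642867}$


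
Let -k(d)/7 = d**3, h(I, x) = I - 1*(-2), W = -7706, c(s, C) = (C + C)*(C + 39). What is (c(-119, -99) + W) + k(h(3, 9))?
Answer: 3299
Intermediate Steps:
c(s, C) = 2*C*(39 + C) (c(s, C) = (2*C)*(39 + C) = 2*C*(39 + C))
h(I, x) = 2 + I (h(I, x) = I + 2 = 2 + I)
k(d) = -7*d**3
(c(-119, -99) + W) + k(h(3, 9)) = (2*(-99)*(39 - 99) - 7706) - 7*(2 + 3)**3 = (2*(-99)*(-60) - 7706) - 7*5**3 = (11880 - 7706) - 7*125 = 4174 - 875 = 3299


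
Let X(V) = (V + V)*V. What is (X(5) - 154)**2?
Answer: 10816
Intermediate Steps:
X(V) = 2*V**2 (X(V) = (2*V)*V = 2*V**2)
(X(5) - 154)**2 = (2*5**2 - 154)**2 = (2*25 - 154)**2 = (50 - 154)**2 = (-104)**2 = 10816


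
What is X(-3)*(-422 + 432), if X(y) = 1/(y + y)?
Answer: -5/3 ≈ -1.6667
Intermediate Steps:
X(y) = 1/(2*y)
X(-3)*(-422 + 432) = ((1/2)/(-3))*(-422 + 432) = ((1/2)*(-1/3))*10 = -1/6*10 = -5/3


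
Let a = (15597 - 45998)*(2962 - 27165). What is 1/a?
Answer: 1/735795403 ≈ 1.3591e-9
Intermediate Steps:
a = 735795403 (a = -30401*(-24203) = 735795403)
1/a = 1/735795403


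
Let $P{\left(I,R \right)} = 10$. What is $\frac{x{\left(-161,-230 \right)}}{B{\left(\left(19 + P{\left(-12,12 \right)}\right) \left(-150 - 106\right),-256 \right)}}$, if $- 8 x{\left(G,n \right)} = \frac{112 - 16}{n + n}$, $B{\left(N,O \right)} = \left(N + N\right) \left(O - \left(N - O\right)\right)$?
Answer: $- \frac{1}{3934126080} \approx -2.5419 \cdot 10^{-10}$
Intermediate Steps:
$B{\left(N,O \right)} = 2 N \left(- N + 2 O\right)$
$x{\left(G,n \right)} = - \frac{6}{n}$ ($x{\left(G,n \right)} = - \frac{\left(112 - 16\right) \frac{1}{n + n}}{8} = - \frac{96 \frac{1}{2 n}}{8} = - \frac{48 \frac{1}{n}}{8} = - \frac{6}{n}$)
$\frac{x{\left(-161,-230 \right)}}{B{\left(\left(19 + P{\left(-12,12 \right)}\right) \left(-150 - 106\right),-256 \right)}} = \frac{\left(-6\right) \frac{1}{-230}}{2 \left(19 + 10\right) \left(-150 - 106\right) \left(- \left(19 + 10\right) \left(-150 - 106\right) + 2 \left(-256\right)\right)} = \frac{\left(-6\right) \left(- \frac{1}{230}\right)}{2 \cdot 29 \left(-256\right) \left(- 29 \left(-256\right) - 512\right)} = \frac{3}{115 \cdot 2 \left(-7424\right) \left(\left(-1\right) \left(-7424\right) - 512\right)} = \frac{3}{115 \cdot 2 \left(-7424\right) \left(7424 - 512\right)} = \frac{3}{115 \cdot 2 \left(-7424\right) 6912} = \frac{3}{115 \left(-102629376\right)} = \frac{3}{115} \left(- \frac{1}{102629376}\right) = - \frac{1}{3934126080}$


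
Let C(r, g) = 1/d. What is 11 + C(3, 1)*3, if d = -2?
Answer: 19/2 ≈ 9.5000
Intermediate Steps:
C(r, g) = -½ (C(r, g) = 1/(-2) = -½)
11 + C(3, 1)*3 = 11 - ½*3 = 11 - 3/2 = 19/2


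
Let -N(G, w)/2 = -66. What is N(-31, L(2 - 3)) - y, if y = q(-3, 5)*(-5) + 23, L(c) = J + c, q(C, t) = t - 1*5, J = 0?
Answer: 109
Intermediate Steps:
q(C, t) = -5 + t (q(C, t) = t - 5 = -5 + t)
L(c) = c (L(c) = 0 + c = c)
N(G, w) = 132 (N(G, w) = -2*(-66) = 132)
y = 23 (y = (-5 + 5)*(-5) + 23 = 0*(-5) + 23 = 0 + 23 = 23)
N(-31, L(2 - 3)) - y = 132 - 1*23 = 132 - 23 = 109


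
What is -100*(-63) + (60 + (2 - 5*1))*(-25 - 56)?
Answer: 1683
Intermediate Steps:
-100*(-63) + (60 + (2 - 5*1))*(-25 - 56) = 6300 + (60 + (2 - 5))*(-81) = 6300 + (60 - 3)*(-81) = 6300 + 57*(-81) = 6300 - 4617 = 1683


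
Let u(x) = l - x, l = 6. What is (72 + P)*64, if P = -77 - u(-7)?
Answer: -1152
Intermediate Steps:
u(x) = 6 - x
P = -90 (P = -77 - (6 - 1*(-7)) = -77 - (6 + 7) = -77 - 1*13 = -77 - 13 = -90)
(72 + P)*64 = (72 - 90)*64 = -18*64 = -1152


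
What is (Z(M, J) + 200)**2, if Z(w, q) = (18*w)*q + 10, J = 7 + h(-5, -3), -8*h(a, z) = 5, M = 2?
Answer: 772641/4 ≈ 1.9316e+5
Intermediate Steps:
h(a, z) = -5/8 (h(a, z) = -1/8*5 = -5/8)
J = 51/8 (J = 7 - 5/8 = 51/8 ≈ 6.3750)
Z(w, q) = 10 + 18*q*w (Z(w, q) = 18*q*w + 10 = 10 + 18*q*w)
(Z(M, J) + 200)**2 = ((10 + 18*(51/8)*2) + 200)**2 = ((10 + 459/2) + 200)**2 = (479/2 + 200)**2 = (879/2)**2 = 772641/4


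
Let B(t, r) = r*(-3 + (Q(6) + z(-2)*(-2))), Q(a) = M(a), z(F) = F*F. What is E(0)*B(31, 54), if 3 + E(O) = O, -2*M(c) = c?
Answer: 2268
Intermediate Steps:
M(c) = -c/2
E(O) = -3 + O
z(F) = F²
Q(a) = -a/2
B(t, r) = -14*r (B(t, r) = r*(-3 + (-½*6 + (-2)²*(-2))) = r*(-3 + (-3 + 4*(-2))) = r*(-3 + (-3 - 8)) = r*(-3 - 11) = r*(-14) = -14*r)
E(0)*B(31, 54) = (-3 + 0)*(-14*54) = -3*(-756) = 2268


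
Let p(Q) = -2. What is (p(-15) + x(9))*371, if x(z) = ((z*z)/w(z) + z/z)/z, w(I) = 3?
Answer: 3710/9 ≈ 412.22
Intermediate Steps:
x(z) = (1 + z**2/3)/z (x(z) = ((z*z)/3 + z/z)/z = (z**2*(1/3) + 1)/z = (z**2/3 + 1)/z = (1 + z**2/3)/z)
(p(-15) + x(9))*371 = (-2 + (1/9 + (1/3)*9))*371 = (-2 + (1/9 + 3))*371 = (-2 + 28/9)*371 = (10/9)*371 = 3710/9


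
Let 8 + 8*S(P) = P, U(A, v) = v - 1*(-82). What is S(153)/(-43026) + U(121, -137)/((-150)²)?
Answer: -369899/129078000 ≈ -0.0028657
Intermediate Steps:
U(A, v) = 82 + v (U(A, v) = v + 82 = 82 + v)
S(P) = -1 + P/8
S(153)/(-43026) + U(121, -137)/((-150)²) = (-1 + (⅛)*153)/(-43026) + (82 - 137)/((-150)²) = (-1 + 153/8)*(-1/43026) - 55/22500 = (145/8)*(-1/43026) - 55*1/22500 = -145/344208 - 11/4500 = -369899/129078000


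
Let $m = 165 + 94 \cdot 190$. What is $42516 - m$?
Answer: $24491$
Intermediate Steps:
$m = 18025$ ($m = 165 + 17860 = 18025$)
$42516 - m = 42516 - 18025 = 24491$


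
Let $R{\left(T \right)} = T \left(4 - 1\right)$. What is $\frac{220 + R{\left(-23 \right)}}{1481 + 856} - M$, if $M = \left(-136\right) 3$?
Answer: $\frac{953647}{2337} \approx 408.06$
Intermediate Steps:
$R{\left(T \right)} = 3 T$ ($R{\left(T \right)} = T 3 = 3 T$)
$M = -408$
$\frac{220 + R{\left(-23 \right)}}{1481 + 856} - M = \frac{220 + 3 \left(-23\right)}{1481 + 856} - -408 = \frac{220 - 69}{2337} + 408 = 151 \cdot \frac{1}{2337} + 408 = \frac{151}{2337} + 408 = \frac{953647}{2337}$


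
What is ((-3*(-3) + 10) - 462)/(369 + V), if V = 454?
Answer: -443/823 ≈ -0.53827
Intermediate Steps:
((-3*(-3) + 10) - 462)/(369 + V) = ((-3*(-3) + 10) - 462)/(369 + 454) = ((9 + 10) - 462)/823 = (19 - 462)*(1/823) = -443*1/823 = -443/823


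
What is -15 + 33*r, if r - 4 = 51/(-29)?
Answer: 1710/29 ≈ 58.966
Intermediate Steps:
r = 65/29 (r = 4 + 51/(-29) = 4 + 51*(-1/29) = 4 - 51/29 = 65/29 ≈ 2.2414)
-15 + 33*r = -15 + 33*(65/29) = -15 + 2145/29 = 1710/29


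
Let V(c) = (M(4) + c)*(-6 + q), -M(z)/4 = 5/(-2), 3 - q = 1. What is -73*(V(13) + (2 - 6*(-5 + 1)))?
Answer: 4818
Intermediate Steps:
q = 2 (q = 3 - 1*1 = 3 - 1 = 2)
M(z) = 10 (M(z) = -20/(-2) = -20*(-1)/2 = -4*(-5/2) = 10)
V(c) = -40 - 4*c (V(c) = (10 + c)*(-6 + 2) = (10 + c)*(-4) = -40 - 4*c)
-73*(V(13) + (2 - 6*(-5 + 1))) = -73*((-40 - 4*13) + (2 - 6*(-5 + 1))) = -73*((-40 - 52) + (2 - 6*(-4))) = -73*(-92 + (2 - 1*(-24))) = -73*(-92 + (2 + 24)) = -73*(-92 + 26) = -73*(-66) = 4818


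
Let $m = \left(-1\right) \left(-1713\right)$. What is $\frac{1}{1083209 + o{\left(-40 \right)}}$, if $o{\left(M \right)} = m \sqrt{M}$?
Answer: $\frac{1083209}{1173459112441} - \frac{3426 i \sqrt{10}}{1173459112441} \approx 9.2309 \cdot 10^{-7} - 9.2325 \cdot 10^{-9} i$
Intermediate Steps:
$m = 1713$
$o{\left(M \right)} = 1713 \sqrt{M}$
$\frac{1}{1083209 + o{\left(-40 \right)}} = \frac{1}{1083209 + 1713 \sqrt{-40}} = \frac{1}{1083209 + 1713 \cdot 2 i \sqrt{10}} = \frac{1}{1083209 + 3426 i \sqrt{10}}$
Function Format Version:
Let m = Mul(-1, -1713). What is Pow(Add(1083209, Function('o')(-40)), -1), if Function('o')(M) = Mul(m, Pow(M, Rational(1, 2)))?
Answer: Add(Rational(1083209, 1173459112441), Mul(Rational(-3426, 1173459112441), I, Pow(10, Rational(1, 2)))) ≈ Add(9.2309e-7, Mul(-9.2325e-9, I))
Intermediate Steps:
m = 1713
Function('o')(M) = Mul(1713, Pow(M, Rational(1, 2)))
Pow(Add(1083209, Function('o')(-40)), -1) = Pow(Add(1083209, Mul(1713, Pow(-40, Rational(1, 2)))), -1) = Pow(Add(1083209, Mul(1713, Mul(2, I, Pow(10, Rational(1, 2))))), -1) = Pow(Add(1083209, Mul(3426, I, Pow(10, Rational(1, 2)))), -1)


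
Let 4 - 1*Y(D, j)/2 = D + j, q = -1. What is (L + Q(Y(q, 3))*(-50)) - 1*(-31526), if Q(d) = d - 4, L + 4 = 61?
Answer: 31583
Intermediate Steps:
L = 57 (L = -4 + 61 = 57)
Y(D, j) = 8 - 2*D - 2*j (Y(D, j) = 8 - 2*(D + j) = 8 + (-2*D - 2*j) = 8 - 2*D - 2*j)
Q(d) = -4 + d
(L + Q(Y(q, 3))*(-50)) - 1*(-31526) = (57 + (-4 + (8 - 2*(-1) - 2*3))*(-50)) - 1*(-31526) = (57 + (-4 + (8 + 2 - 6))*(-50)) + 31526 = (57 + (-4 + 4)*(-50)) + 31526 = (57 + 0*(-50)) + 31526 = (57 + 0) + 31526 = 57 + 31526 = 31583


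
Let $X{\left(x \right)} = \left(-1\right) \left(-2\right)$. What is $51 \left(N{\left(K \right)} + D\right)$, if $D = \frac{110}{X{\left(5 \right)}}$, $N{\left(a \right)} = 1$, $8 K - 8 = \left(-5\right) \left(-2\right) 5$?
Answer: $2856$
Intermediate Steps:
$X{\left(x \right)} = 2$
$K = \frac{29}{4}$ ($K = 1 + \frac{\left(-5\right) \left(-2\right) 5}{8} = 1 + \frac{10 \cdot 5}{8} = 1 + \frac{1}{8} \cdot 50 = 1 + \frac{25}{4} = \frac{29}{4} \approx 7.25$)
$D = 55$ ($D = \frac{110}{2} = 110 \cdot \frac{1}{2} = 55$)
$51 \left(N{\left(K \right)} + D\right) = 51 \left(1 + 55\right) = 51 \cdot 56 = 2856$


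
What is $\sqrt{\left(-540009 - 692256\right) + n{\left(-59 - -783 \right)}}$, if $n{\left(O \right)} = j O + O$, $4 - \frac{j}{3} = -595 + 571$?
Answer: $5 i \sqrt{46829} \approx 1082.0 i$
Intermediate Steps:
$j = 84$ ($j = 12 - 3 \left(-595 + 571\right) = 12 - -72 = 12 + 72 = 84$)
$n{\left(O \right)} = 85 O$ ($n{\left(O \right)} = 84 O + O = 85 O$)
$\sqrt{\left(-540009 - 692256\right) + n{\left(-59 - -783 \right)}} = \sqrt{\left(-540009 - 692256\right) + 85 \left(-59 - -783\right)} = \sqrt{\left(-540009 - 692256\right) + 85 \left(-59 + 783\right)} = \sqrt{-1232265 + 85 \cdot 724} = \sqrt{-1232265 + 61540} = \sqrt{-1170725} = 5 i \sqrt{46829}$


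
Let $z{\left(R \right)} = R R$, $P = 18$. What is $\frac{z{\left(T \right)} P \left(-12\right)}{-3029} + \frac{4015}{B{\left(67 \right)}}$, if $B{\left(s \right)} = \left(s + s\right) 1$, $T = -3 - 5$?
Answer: $\frac{14013851}{405886} \approx 34.527$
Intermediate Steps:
$T = -8$ ($T = -3 - 5 = -8$)
$B{\left(s \right)} = 2 s$ ($B{\left(s \right)} = 2 s 1 = 2 s$)
$z{\left(R \right)} = R^{2}$
$\frac{z{\left(T \right)} P \left(-12\right)}{-3029} + \frac{4015}{B{\left(67 \right)}} = \frac{\left(-8\right)^{2} \cdot 18 \left(-12\right)}{-3029} + \frac{4015}{2 \cdot 67} = 64 \cdot 18 \left(-12\right) \left(- \frac{1}{3029}\right) + \frac{4015}{134} = 1152 \left(-12\right) \left(- \frac{1}{3029}\right) + 4015 \cdot \frac{1}{134} = \left(-13824\right) \left(- \frac{1}{3029}\right) + \frac{4015}{134} = \frac{13824}{3029} + \frac{4015}{134} = \frac{14013851}{405886}$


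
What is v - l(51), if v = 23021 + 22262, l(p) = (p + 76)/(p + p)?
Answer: 4618739/102 ≈ 45282.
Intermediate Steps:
l(p) = (76 + p)/(2*p) (l(p) = (76 + p)/((2*p)) = (76 + p)*(1/(2*p)) = (76 + p)/(2*p))
v = 45283
v - l(51) = 45283 - (76 + 51)/(2*51) = 45283 - 127/(2*51) = 45283 - 1*127/102 = 45283 - 127/102 = 4618739/102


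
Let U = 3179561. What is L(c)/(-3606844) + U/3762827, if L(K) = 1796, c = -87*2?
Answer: 2865355619548/3392982496997 ≈ 0.84449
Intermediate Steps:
c = -174
L(c)/(-3606844) + U/3762827 = 1796/(-3606844) + 3179561/3762827 = 1796*(-1/3606844) + 3179561*(1/3762827) = -449/901711 + 3179561/3762827 = 2865355619548/3392982496997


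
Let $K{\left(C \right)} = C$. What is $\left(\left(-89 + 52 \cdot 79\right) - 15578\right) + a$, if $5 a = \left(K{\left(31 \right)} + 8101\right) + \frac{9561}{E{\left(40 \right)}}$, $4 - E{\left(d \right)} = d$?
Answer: $- \frac{599143}{60} \approx -9985.7$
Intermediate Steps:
$E{\left(d \right)} = 4 - d$
$a = \frac{94397}{60}$ ($a = \frac{\left(31 + 8101\right) + \frac{9561}{4 - 40}}{5} = \frac{8132 + \frac{9561}{4 - 40}}{5} = \frac{8132 + \frac{9561}{-36}}{5} = \frac{8132 + 9561 \left(- \frac{1}{36}\right)}{5} = \frac{8132 - \frac{3187}{12}}{5} = \frac{1}{5} \cdot \frac{94397}{12} = \frac{94397}{60} \approx 1573.3$)
$\left(\left(-89 + 52 \cdot 79\right) - 15578\right) + a = \left(\left(-89 + 52 \cdot 79\right) - 15578\right) + \frac{94397}{60} = \left(\left(-89 + 4108\right) - 15578\right) + \frac{94397}{60} = \left(4019 - 15578\right) + \frac{94397}{60} = -11559 + \frac{94397}{60} = - \frac{599143}{60}$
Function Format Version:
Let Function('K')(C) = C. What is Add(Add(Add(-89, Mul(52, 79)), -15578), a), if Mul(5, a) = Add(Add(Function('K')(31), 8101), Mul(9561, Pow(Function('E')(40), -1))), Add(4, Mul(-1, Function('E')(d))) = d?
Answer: Rational(-599143, 60) ≈ -9985.7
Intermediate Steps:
Function('E')(d) = Add(4, Mul(-1, d))
a = Rational(94397, 60) (a = Mul(Rational(1, 5), Add(Add(31, 8101), Mul(9561, Pow(Add(4, Mul(-1, 40)), -1)))) = Mul(Rational(1, 5), Add(8132, Mul(9561, Pow(Add(4, -40), -1)))) = Mul(Rational(1, 5), Add(8132, Mul(9561, Pow(-36, -1)))) = Mul(Rational(1, 5), Add(8132, Mul(9561, Rational(-1, 36)))) = Mul(Rational(1, 5), Add(8132, Rational(-3187, 12))) = Mul(Rational(1, 5), Rational(94397, 12)) = Rational(94397, 60) ≈ 1573.3)
Add(Add(Add(-89, Mul(52, 79)), -15578), a) = Add(Add(Add(-89, Mul(52, 79)), -15578), Rational(94397, 60)) = Add(Add(Add(-89, 4108), -15578), Rational(94397, 60)) = Add(Add(4019, -15578), Rational(94397, 60)) = Add(-11559, Rational(94397, 60)) = Rational(-599143, 60)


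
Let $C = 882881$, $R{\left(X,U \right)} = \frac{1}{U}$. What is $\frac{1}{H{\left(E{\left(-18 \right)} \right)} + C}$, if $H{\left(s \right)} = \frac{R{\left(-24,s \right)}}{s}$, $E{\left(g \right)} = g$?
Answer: $\frac{324}{286053445} \approx 1.1327 \cdot 10^{-6}$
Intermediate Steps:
$H{\left(s \right)} = \frac{1}{s^{2}}$ ($H{\left(s \right)} = \frac{1}{s s} = \frac{1}{s^{2}}$)
$\frac{1}{H{\left(E{\left(-18 \right)} \right)} + C} = \frac{1}{\frac{1}{324} + 882881} = \frac{1}{\frac{286053445}{324}} = \frac{324}{286053445}$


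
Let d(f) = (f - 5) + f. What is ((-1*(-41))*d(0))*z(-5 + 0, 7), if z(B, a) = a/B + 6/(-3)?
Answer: 697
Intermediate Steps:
z(B, a) = -2 + a/B (z(B, a) = a/B + 6*(-1/3) = a/B - 2 = -2 + a/B)
d(f) = -5 + 2*f (d(f) = (-5 + f) + f = -5 + 2*f)
((-1*(-41))*d(0))*z(-5 + 0, 7) = ((-1*(-41))*(-5 + 2*0))*(-2 + 7/(-5 + 0)) = (41*(-5 + 0))*(-2 + 7/(-5)) = (41*(-5))*(-2 + 7*(-1/5)) = -205*(-2 - 7/5) = -205*(-17/5) = 697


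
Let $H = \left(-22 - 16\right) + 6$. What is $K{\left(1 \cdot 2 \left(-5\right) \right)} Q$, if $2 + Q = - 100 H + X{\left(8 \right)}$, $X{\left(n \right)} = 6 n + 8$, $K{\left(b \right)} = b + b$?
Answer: $-65080$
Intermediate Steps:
$K{\left(b \right)} = 2 b$
$X{\left(n \right)} = 8 + 6 n$
$H = -32$ ($H = -38 + 6 = -32$)
$Q = 3254$ ($Q = -2 + \left(\left(-100\right) \left(-32\right) + \left(8 + 6 \cdot 8\right)\right) = -2 + \left(3200 + \left(8 + 48\right)\right) = -2 + \left(3200 + 56\right) = -2 + 3256 = 3254$)
$K{\left(1 \cdot 2 \left(-5\right) \right)} Q = 2 \cdot 1 \cdot 2 \left(-5\right) 3254 = 2 \cdot 2 \left(-5\right) 3254 = 2 \left(-10\right) 3254 = \left(-20\right) 3254 = -65080$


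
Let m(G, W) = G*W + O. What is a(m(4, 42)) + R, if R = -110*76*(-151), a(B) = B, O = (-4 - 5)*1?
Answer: 1262519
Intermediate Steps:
O = -9 (O = -9*1 = -9)
m(G, W) = -9 + G*W (m(G, W) = G*W - 9 = -9 + G*W)
R = 1262360 (R = -8360*(-151) = 1262360)
a(m(4, 42)) + R = (-9 + 4*42) + 1262360 = (-9 + 168) + 1262360 = 159 + 1262360 = 1262519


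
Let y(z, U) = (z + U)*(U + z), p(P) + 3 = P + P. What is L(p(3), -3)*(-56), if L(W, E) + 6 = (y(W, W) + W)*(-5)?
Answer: 11256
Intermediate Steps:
p(P) = -3 + 2*P (p(P) = -3 + (P + P) = -3 + 2*P)
y(z, U) = (U + z)² (y(z, U) = (U + z)*(U + z) = (U + z)²)
L(W, E) = -6 - 20*W² - 5*W (L(W, E) = -6 + ((W + W)² + W)*(-5) = -6 + ((2*W)² + W)*(-5) = -6 + (4*W² + W)*(-5) = -6 + (W + 4*W²)*(-5) = -6 + (-20*W² - 5*W) = -6 - 20*W² - 5*W)
L(p(3), -3)*(-56) = (-6 - 20*(-3 + 2*3)² - 5*(-3 + 2*3))*(-56) = (-6 - 20*(-3 + 6)² - 5*(-3 + 6))*(-56) = (-6 - 20*3² - 5*3)*(-56) = (-6 - 20*9 - 15)*(-56) = (-6 - 180 - 15)*(-56) = -201*(-56) = 11256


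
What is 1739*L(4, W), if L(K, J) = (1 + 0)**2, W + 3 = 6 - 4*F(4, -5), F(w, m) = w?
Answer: 1739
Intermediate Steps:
W = -13 (W = -3 + (6 - 4*4) = -3 + (6 - 16) = -3 - 10 = -13)
L(K, J) = 1 (L(K, J) = 1**2 = 1)
1739*L(4, W) = 1739*1 = 1739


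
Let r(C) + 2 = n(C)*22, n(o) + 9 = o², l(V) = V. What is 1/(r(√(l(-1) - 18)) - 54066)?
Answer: -1/54684 ≈ -1.8287e-5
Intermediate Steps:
n(o) = -9 + o²
r(C) = -200 + 22*C² (r(C) = -2 + (-9 + C²)*22 = -2 + (-198 + 22*C²) = -200 + 22*C²)
1/(r(√(l(-1) - 18)) - 54066) = 1/((-200 + 22*(√(-1 - 18))²) - 54066) = 1/((-200 + 22*(√(-19))²) - 54066) = 1/((-200 + 22*(I*√19)²) - 54066) = 1/((-200 + 22*(-19)) - 54066) = 1/((-200 - 418) - 54066) = 1/(-618 - 54066) = 1/(-54684) = -1/54684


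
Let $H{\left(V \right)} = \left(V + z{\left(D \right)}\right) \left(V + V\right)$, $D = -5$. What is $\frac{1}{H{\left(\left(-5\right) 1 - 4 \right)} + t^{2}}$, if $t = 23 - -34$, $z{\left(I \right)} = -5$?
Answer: $\frac{1}{3501} \approx 0.00028563$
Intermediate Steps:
$H{\left(V \right)} = 2 V \left(-5 + V\right)$ ($H{\left(V \right)} = \left(V - 5\right) \left(V + V\right) = \left(-5 + V\right) 2 V = 2 V \left(-5 + V\right)$)
$t = 57$ ($t = 23 + 34 = 57$)
$\frac{1}{H{\left(\left(-5\right) 1 - 4 \right)} + t^{2}} = \frac{1}{2 \left(\left(-5\right) 1 - 4\right) \left(-5 - 9\right) + 57^{2}} = \frac{1}{2 \left(-5 - 4\right) \left(-5 - 9\right) + 3249} = \frac{1}{2 \left(-9\right) \left(-5 - 9\right) + 3249} = \frac{1}{2 \left(-9\right) \left(-14\right) + 3249} = \frac{1}{252 + 3249} = \frac{1}{3501}$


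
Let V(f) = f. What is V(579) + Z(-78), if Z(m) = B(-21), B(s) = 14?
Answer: 593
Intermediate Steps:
Z(m) = 14
V(579) + Z(-78) = 579 + 14 = 593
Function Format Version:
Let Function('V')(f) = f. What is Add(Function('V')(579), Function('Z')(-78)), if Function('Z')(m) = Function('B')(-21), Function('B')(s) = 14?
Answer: 593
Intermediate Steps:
Function('Z')(m) = 14
Add(Function('V')(579), Function('Z')(-78)) = Add(579, 14) = 593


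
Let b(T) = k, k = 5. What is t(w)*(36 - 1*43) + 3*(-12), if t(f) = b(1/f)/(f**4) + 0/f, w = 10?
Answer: -72007/2000 ≈ -36.003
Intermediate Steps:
b(T) = 5
t(f) = 5/f**4 (t(f) = 5/(f**4) + 0/f = 5/f**4 + 0 = 5/f**4)
t(w)*(36 - 1*43) + 3*(-12) = (5/10**4)*(36 - 1*43) + 3*(-12) = (5*(1/10000))*(36 - 43) - 36 = (1/2000)*(-7) - 36 = -7/2000 - 36 = -72007/2000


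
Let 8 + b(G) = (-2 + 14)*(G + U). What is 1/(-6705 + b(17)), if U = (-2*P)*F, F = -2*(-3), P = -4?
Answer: -1/5933 ≈ -0.00016855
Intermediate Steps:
F = 6
U = 48 (U = -2*(-4)*6 = 8*6 = 48)
b(G) = 568 + 12*G (b(G) = -8 + (-2 + 14)*(G + 48) = -8 + 12*(48 + G) = -8 + (576 + 12*G) = 568 + 12*G)
1/(-6705 + b(17)) = 1/(-6705 + (568 + 12*17)) = 1/(-6705 + (568 + 204)) = 1/(-6705 + 772) = 1/(-5933) = -1/5933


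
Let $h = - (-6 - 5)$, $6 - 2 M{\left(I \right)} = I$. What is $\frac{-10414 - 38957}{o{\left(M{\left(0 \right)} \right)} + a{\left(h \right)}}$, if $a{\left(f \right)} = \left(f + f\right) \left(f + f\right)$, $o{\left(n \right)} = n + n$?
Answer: $- \frac{7053}{70} \approx -100.76$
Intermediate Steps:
$M{\left(I \right)} = 3 - \frac{I}{2}$
$h = 11$ ($h = \left(-1\right) \left(-11\right) = 11$)
$o{\left(n \right)} = 2 n$
$a{\left(f \right)} = 4 f^{2}$ ($a{\left(f \right)} = 2 f 2 f = 4 f^{2}$)
$\frac{-10414 - 38957}{o{\left(M{\left(0 \right)} \right)} + a{\left(h \right)}} = \frac{-10414 - 38957}{2 \left(3 - 0\right) + 4 \cdot 11^{2}} = - \frac{49371}{2 \left(3 + 0\right) + 4 \cdot 121} = - \frac{49371}{2 \cdot 3 + 484} = - \frac{49371}{6 + 484} = - \frac{49371}{490} = \left(-49371\right) \frac{1}{490} = - \frac{7053}{70}$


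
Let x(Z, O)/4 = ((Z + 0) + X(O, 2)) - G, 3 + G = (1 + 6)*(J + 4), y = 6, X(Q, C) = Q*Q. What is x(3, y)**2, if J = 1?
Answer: 784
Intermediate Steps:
X(Q, C) = Q**2
G = 32 (G = -3 + (1 + 6)*(1 + 4) = -3 + 7*5 = -3 + 35 = 32)
x(Z, O) = -128 + 4*Z + 4*O**2 (x(Z, O) = 4*(((Z + 0) + O**2) - 1*32) = 4*((Z + O**2) - 32) = 4*(-32 + Z + O**2) = -128 + 4*Z + 4*O**2)
x(3, y)**2 = (-128 + 4*3 + 4*6**2)**2 = (-128 + 12 + 4*36)**2 = (-128 + 12 + 144)**2 = 28**2 = 784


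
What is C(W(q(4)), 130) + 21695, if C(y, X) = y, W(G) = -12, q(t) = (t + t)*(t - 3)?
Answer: 21683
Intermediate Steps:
q(t) = 2*t*(-3 + t) (q(t) = (2*t)*(-3 + t) = 2*t*(-3 + t))
C(W(q(4)), 130) + 21695 = -12 + 21695 = 21683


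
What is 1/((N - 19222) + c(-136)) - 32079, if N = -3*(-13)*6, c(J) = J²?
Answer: -15782869/492 ≈ -32079.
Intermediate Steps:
N = 234 (N = 39*6 = 234)
1/((N - 19222) + c(-136)) - 32079 = 1/((234 - 19222) + (-136)²) - 32079 = 1/(-18988 + 18496) - 32079 = 1/(-492) - 32079 = -1/492 - 32079 = -15782869/492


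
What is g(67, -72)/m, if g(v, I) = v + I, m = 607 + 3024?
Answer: -5/3631 ≈ -0.0013770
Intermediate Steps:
m = 3631
g(v, I) = I + v
g(67, -72)/m = (-72 + 67)/3631 = -5*1/3631 = -5/3631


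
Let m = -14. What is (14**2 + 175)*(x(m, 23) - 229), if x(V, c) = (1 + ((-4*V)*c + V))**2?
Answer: 603021916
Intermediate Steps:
x(V, c) = (1 + V - 4*V*c)**2 (x(V, c) = (1 + (-4*V*c + V))**2 = (1 + (V - 4*V*c))**2 = (1 + V - 4*V*c)**2)
(14**2 + 175)*(x(m, 23) - 229) = (14**2 + 175)*((1 - 14 - 4*(-14)*23)**2 - 229) = (196 + 175)*((1 - 14 + 1288)**2 - 229) = 371*(1275**2 - 229) = 371*(1625625 - 229) = 371*1625396 = 603021916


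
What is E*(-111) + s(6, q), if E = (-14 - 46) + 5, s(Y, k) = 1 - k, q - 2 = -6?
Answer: 6110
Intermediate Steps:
q = -4 (q = 2 - 6 = -4)
E = -55 (E = -60 + 5 = -55)
E*(-111) + s(6, q) = -55*(-111) + (1 - 1*(-4)) = 6105 + (1 + 4) = 6105 + 5 = 6110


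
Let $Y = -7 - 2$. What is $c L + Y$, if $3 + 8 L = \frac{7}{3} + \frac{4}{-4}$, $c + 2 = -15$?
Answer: $- \frac{131}{24} \approx -5.4583$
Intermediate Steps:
$c = -17$ ($c = -2 - 15 = -17$)
$L = - \frac{5}{24}$ ($L = - \frac{3}{8} + \frac{\frac{7}{3} + \frac{4}{-4}}{8} = - \frac{3}{8} + \frac{7 \cdot \frac{1}{3} + 4 \left(- \frac{1}{4}\right)}{8} = - \frac{3}{8} + \frac{\frac{7}{3} - 1}{8} = - \frac{3}{8} + \frac{1}{8} \cdot \frac{4}{3} = - \frac{3}{8} + \frac{1}{6} = - \frac{5}{24} \approx -0.20833$)
$Y = -9$
$c L + Y = \left(-17\right) \left(- \frac{5}{24}\right) - 9 = \frac{85}{24} - 9 = - \frac{131}{24}$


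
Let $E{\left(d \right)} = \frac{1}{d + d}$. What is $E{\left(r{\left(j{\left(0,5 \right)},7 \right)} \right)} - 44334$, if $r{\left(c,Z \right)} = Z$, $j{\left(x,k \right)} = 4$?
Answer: $- \frac{620675}{14} \approx -44334.0$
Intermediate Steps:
$E{\left(d \right)} = \frac{1}{2 d}$
$E{\left(r{\left(j{\left(0,5 \right)},7 \right)} \right)} - 44334 = \frac{1}{2 \cdot 7} - 44334 = \frac{1}{2} \cdot \frac{1}{7} - 44334 = \frac{1}{14} - 44334 = - \frac{620675}{14}$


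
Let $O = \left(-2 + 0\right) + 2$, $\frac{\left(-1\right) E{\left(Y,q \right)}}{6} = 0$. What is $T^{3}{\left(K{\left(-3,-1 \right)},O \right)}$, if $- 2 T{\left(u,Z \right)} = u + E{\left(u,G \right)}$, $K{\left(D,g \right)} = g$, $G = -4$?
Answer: $\frac{1}{8} \approx 0.125$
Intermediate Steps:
$E{\left(Y,q \right)} = 0$ ($E{\left(Y,q \right)} = \left(-6\right) 0 = 0$)
$O = 0$ ($O = -2 + 2 = 0$)
$T{\left(u,Z \right)} = - \frac{u}{2}$ ($T{\left(u,Z \right)} = - \frac{u + 0}{2} = - \frac{u}{2}$)
$T^{3}{\left(K{\left(-3,-1 \right)},O \right)} = \left(\left(- \frac{1}{2}\right) \left(-1\right)\right)^{3} = \left(\frac{1}{2}\right)^{3} = \frac{1}{8}$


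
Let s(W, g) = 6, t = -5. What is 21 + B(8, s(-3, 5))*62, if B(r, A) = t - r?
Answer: -785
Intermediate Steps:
B(r, A) = -5 - r
21 + B(8, s(-3, 5))*62 = 21 + (-5 - 1*8)*62 = 21 + (-5 - 8)*62 = 21 - 13*62 = 21 - 806 = -785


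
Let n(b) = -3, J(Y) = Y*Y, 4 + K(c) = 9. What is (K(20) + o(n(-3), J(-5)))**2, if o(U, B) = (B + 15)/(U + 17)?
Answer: 3025/49 ≈ 61.735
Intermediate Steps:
K(c) = 5 (K(c) = -4 + 9 = 5)
J(Y) = Y**2
o(U, B) = (15 + B)/(17 + U)
(K(20) + o(n(-3), J(-5)))**2 = (5 + (15 + (-5)**2)/(17 - 3))**2 = (5 + (15 + 25)/14)**2 = (5 + (1/14)*40)**2 = (5 + 20/7)**2 = (55/7)**2 = 3025/49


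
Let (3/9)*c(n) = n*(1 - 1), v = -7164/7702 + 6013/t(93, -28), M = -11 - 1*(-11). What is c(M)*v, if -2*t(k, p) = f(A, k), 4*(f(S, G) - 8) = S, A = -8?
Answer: 0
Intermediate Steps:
f(S, G) = 8 + S/4
t(k, p) = -3 (t(k, p) = -(8 + (1/4)*(-8))/2 = -(8 - 2)/2 = -1/2*6 = -3)
M = 0 (M = -11 + 11 = 0)
v = -23166809/11553 (v = -7164/7702 + 6013/(-3) = -7164*1/7702 + 6013*(-1/3) = -3582/3851 - 6013/3 = -23166809/11553 ≈ -2005.3)
c(n) = 0 (c(n) = 3*(n*(1 - 1)) = 3*(n*0) = 3*0 = 0)
c(M)*v = 0*(-23166809/11553) = 0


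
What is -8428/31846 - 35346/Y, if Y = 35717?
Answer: -713325796/568721791 ≈ -1.2543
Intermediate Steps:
-8428/31846 - 35346/Y = -8428/31846 - 35346/35717 = -8428*1/31846 - 35346*1/35717 = -4214/15923 - 35346/35717 = -713325796/568721791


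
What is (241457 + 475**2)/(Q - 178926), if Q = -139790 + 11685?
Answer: -467082/307031 ≈ -1.5213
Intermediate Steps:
Q = -128105
(241457 + 475**2)/(Q - 178926) = (241457 + 475**2)/(-128105 - 178926) = (241457 + 225625)/(-307031) = 467082*(-1/307031) = -467082/307031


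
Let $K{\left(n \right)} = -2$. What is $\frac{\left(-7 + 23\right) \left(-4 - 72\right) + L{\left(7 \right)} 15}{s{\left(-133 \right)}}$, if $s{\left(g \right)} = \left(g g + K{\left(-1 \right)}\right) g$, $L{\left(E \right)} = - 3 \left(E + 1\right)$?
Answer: $\frac{1576}{2352371} \approx 0.00066996$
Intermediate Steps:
$L{\left(E \right)} = -3 - 3 E$ ($L{\left(E \right)} = - 3 \left(1 + E\right) = -3 - 3 E$)
$s{\left(g \right)} = g \left(-2 + g^{2}\right)$ ($s{\left(g \right)} = \left(g g - 2\right) g = \left(g^{2} - 2\right) g = \left(-2 + g^{2}\right) g = g \left(-2 + g^{2}\right)$)
$\frac{\left(-7 + 23\right) \left(-4 - 72\right) + L{\left(7 \right)} 15}{s{\left(-133 \right)}} = \frac{\left(-7 + 23\right) \left(-4 - 72\right) + \left(-3 - 21\right) 15}{\left(-133\right) \left(-2 + \left(-133\right)^{2}\right)} = \frac{16 \left(-76\right) + \left(-3 - 21\right) 15}{\left(-133\right) \left(-2 + 17689\right)} = \frac{-1216 - 360}{\left(-133\right) 17687} = \frac{-1216 - 360}{-2352371} = \left(-1576\right) \left(- \frac{1}{2352371}\right) = \frac{1576}{2352371}$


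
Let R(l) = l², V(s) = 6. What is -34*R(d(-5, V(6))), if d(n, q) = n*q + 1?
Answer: -28594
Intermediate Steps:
d(n, q) = 1 + n*q
-34*R(d(-5, V(6))) = -34*(1 - 5*6)² = -34*(1 - 30)² = -34*(-29)² = -34*841 = -28594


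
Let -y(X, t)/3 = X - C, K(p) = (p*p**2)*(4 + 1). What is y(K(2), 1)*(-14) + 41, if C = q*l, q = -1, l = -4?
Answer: 1553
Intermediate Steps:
K(p) = 5*p**3 (K(p) = p**3*5 = 5*p**3)
C = 4 (C = -1*(-4) = 4)
y(X, t) = 12 - 3*X (y(X, t) = -3*(X - 1*4) = -3*(X - 4) = -3*(-4 + X) = 12 - 3*X)
y(K(2), 1)*(-14) + 41 = (12 - 15*2**3)*(-14) + 41 = (12 - 15*8)*(-14) + 41 = (12 - 3*40)*(-14) + 41 = (12 - 120)*(-14) + 41 = -108*(-14) + 41 = 1512 + 41 = 1553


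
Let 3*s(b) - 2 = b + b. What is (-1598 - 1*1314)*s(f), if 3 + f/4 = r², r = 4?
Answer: -308672/3 ≈ -1.0289e+5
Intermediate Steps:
f = 52 (f = -12 + 4*4² = -12 + 4*16 = -12 + 64 = 52)
s(b) = ⅔ + 2*b/3 (s(b) = ⅔ + (b + b)/3 = ⅔ + (2*b)/3 = ⅔ + 2*b/3)
(-1598 - 1*1314)*s(f) = (-1598 - 1*1314)*(⅔ + (⅔)*52) = (-1598 - 1314)*(⅔ + 104/3) = -2912*106/3 = -308672/3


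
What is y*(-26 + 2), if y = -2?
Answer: 48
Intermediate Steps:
y*(-26 + 2) = -2*(-26 + 2) = -2*(-24) = 48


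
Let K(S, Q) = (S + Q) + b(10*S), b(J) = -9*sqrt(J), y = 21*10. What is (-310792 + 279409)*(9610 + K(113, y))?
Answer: -311727339 + 282447*sqrt(1130) ≈ -3.0223e+8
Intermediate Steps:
y = 210
K(S, Q) = Q + S - 9*sqrt(10)*sqrt(S) (K(S, Q) = (S + Q) - 9*sqrt(10)*sqrt(S) = (Q + S) - 9*sqrt(10)*sqrt(S) = Q + S - 9*sqrt(10)*sqrt(S))
(-310792 + 279409)*(9610 + K(113, y)) = (-310792 + 279409)*(9610 + (210 + 113 - 9*sqrt(10)*sqrt(113))) = -31383*(9610 + (210 + 113 - 9*sqrt(1130))) = -31383*(9610 + (323 - 9*sqrt(1130))) = -31383*(9933 - 9*sqrt(1130)) = -311727339 + 282447*sqrt(1130)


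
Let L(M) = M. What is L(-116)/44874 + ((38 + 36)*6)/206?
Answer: 4975040/2311011 ≈ 2.1528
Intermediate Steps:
L(-116)/44874 + ((38 + 36)*6)/206 = -116/44874 + ((38 + 36)*6)/206 = -116*1/44874 + (74*6)*(1/206) = -58/22437 + 444*(1/206) = -58/22437 + 222/103 = 4975040/2311011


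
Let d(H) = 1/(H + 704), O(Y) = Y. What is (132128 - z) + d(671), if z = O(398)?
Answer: 181128751/1375 ≈ 1.3173e+5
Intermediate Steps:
z = 398
d(H) = 1/(704 + H)
(132128 - z) + d(671) = (132128 - 1*398) + 1/(704 + 671) = (132128 - 398) + 1/1375 = 131730 + 1/1375 = 181128751/1375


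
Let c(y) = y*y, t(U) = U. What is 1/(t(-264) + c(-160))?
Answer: 1/25336 ≈ 3.9470e-5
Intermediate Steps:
c(y) = y**2
1/(t(-264) + c(-160)) = 1/(-264 + (-160)**2) = 1/(-264 + 25600) = 1/25336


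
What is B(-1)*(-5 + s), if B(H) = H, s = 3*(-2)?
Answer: 11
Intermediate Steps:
s = -6
B(-1)*(-5 + s) = -(-5 - 6) = -1*(-11) = 11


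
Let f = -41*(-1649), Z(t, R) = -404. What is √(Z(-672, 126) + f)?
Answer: √67205 ≈ 259.24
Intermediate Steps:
f = 67609
√(Z(-672, 126) + f) = √(-404 + 67609) = √67205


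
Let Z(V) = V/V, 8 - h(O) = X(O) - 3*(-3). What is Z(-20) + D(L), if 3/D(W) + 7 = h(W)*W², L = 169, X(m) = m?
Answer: 1618458/1618459 ≈ 1.0000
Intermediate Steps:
h(O) = -1 - O (h(O) = 8 - (O - 3*(-3)) = 8 - (O + 9) = 8 - (9 + O) = 8 + (-9 - O) = -1 - O)
Z(V) = 1
D(W) = 3/(-7 + W²*(-1 - W)) (D(W) = 3/(-7 + (-1 - W)*W²) = 3/(-7 + W²*(-1 - W)))
Z(-20) + D(L) = 1 - 3/(7 + 169²*(1 + 169)) = 1 - 3/(7 + 28561*170) = 1 - 3/(7 + 4855370) = 1 - 3/4855377 = 1 - 3*1/4855377 = 1 - 1/1618459 = 1618458/1618459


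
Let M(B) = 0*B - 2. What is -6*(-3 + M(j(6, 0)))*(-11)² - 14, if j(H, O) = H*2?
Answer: 3616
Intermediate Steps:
j(H, O) = 2*H
M(B) = -2 (M(B) = 0 - 2 = -2)
-6*(-3 + M(j(6, 0)))*(-11)² - 14 = -6*(-3 - 2)*(-11)² - 14 = -6*(-5)*121 - 14 = 30*121 - 14 = 3630 - 14 = 3616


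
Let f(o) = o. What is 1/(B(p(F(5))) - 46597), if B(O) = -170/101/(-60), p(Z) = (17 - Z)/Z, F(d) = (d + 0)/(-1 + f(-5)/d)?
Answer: -606/28237765 ≈ -2.1461e-5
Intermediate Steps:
F(d) = d/(-1 - 5/d) (F(d) = (d + 0)/(-1 - 5/d) = d/(-1 - 5/d))
p(Z) = (17 - Z)/Z
B(O) = 17/606 (B(O) = -170*1/101*(-1/60) = -170/101*(-1/60) = 17/606)
1/(B(p(F(5))) - 46597) = 1/(17/606 - 46597) = 1/(-28237765/606) = -606/28237765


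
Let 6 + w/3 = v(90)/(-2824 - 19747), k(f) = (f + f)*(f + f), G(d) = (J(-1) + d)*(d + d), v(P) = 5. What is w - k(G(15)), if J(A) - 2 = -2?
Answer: -18282916293/22571 ≈ -8.1002e+5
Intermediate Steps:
J(A) = 0 (J(A) = 2 - 2 = 0)
G(d) = 2*d² (G(d) = (0 + d)*(d + d) = d*(2*d) = 2*d²)
k(f) = 4*f² (k(f) = (2*f)*(2*f) = 4*f²)
w = -406293/22571 (w = -18 + 3*(5/(-2824 - 19747)) = -18 + 3*(5/(-22571)) = -18 + 3*(5*(-1/22571)) = -18 + 3*(-5/22571) = -18 - 15/22571 = -406293/22571 ≈ -18.001)
w - k(G(15)) = -406293/22571 - 4*(2*15²)² = -406293/22571 - 4*(2*225)² = -406293/22571 - 4*450² = -406293/22571 - 4*202500 = -406293/22571 - 1*810000 = -406293/22571 - 810000 = -18282916293/22571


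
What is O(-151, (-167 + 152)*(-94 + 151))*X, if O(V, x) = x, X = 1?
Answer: -855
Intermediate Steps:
O(-151, (-167 + 152)*(-94 + 151))*X = ((-167 + 152)*(-94 + 151))*1 = -15*57*1 = -855*1 = -855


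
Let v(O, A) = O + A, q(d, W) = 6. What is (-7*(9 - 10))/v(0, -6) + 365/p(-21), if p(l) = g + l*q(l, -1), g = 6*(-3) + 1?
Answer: -3191/858 ≈ -3.7191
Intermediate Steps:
g = -17 (g = -18 + 1 = -17)
v(O, A) = A + O
p(l) = -17 + 6*l (p(l) = -17 + l*6 = -17 + 6*l)
(-7*(9 - 10))/v(0, -6) + 365/p(-21) = (-7*(9 - 10))/(-6 + 0) + 365/(-17 + 6*(-21)) = -7*(-1)/(-6) + 365/(-17 - 126) = 7*(-⅙) + 365/(-143) = -7/6 + 365*(-1/143) = -7/6 - 365/143 = -3191/858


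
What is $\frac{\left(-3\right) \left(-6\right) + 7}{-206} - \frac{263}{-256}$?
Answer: $\frac{23889}{26368} \approx 0.90598$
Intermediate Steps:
$\frac{\left(-3\right) \left(-6\right) + 7}{-206} - \frac{263}{-256} = \left(18 + 7\right) \left(- \frac{1}{206}\right) - - \frac{263}{256} = 25 \left(- \frac{1}{206}\right) + \frac{263}{256} = - \frac{25}{206} + \frac{263}{256} = \frac{23889}{26368}$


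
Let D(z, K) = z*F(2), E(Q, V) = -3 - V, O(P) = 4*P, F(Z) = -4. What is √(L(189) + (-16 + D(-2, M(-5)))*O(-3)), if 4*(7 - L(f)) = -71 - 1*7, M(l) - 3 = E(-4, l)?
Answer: 7*√10/2 ≈ 11.068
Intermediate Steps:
M(l) = -l (M(l) = 3 + (-3 - l) = -l)
L(f) = 53/2 (L(f) = 7 - (-71 - 1*7)/4 = 7 - (-71 - 7)/4 = 7 - ¼*(-78) = 7 + 39/2 = 53/2)
D(z, K) = -4*z (D(z, K) = z*(-4) = -4*z)
√(L(189) + (-16 + D(-2, M(-5)))*O(-3)) = √(53/2 + (-16 - 4*(-2))*(4*(-3))) = √(53/2 + (-16 + 8)*(-12)) = √(53/2 - 8*(-12)) = √(53/2 + 96) = √(245/2) = 7*√10/2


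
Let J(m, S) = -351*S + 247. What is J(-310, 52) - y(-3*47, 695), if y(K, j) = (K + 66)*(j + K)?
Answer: 23545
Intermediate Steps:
J(m, S) = 247 - 351*S
y(K, j) = (66 + K)*(K + j)
J(-310, 52) - y(-3*47, 695) = (247 - 351*52) - ((-3*47)**2 + 66*(-3*47) + 66*695 - 3*47*695) = (247 - 18252) - ((-141)**2 + 66*(-141) + 45870 - 141*695) = -18005 - (19881 - 9306 + 45870 - 97995) = -18005 - 1*(-41550) = -18005 + 41550 = 23545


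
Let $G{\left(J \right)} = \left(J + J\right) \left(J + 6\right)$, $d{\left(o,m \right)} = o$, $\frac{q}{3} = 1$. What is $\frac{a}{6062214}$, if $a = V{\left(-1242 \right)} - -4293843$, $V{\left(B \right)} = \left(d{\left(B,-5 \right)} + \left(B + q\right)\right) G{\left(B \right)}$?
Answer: $- \frac{2537643967}{2020738} \approx -1255.8$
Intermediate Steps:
$q = 3$ ($q = 3 \cdot 1 = 3$)
$G{\left(J \right)} = 2 J \left(6 + J\right)$
$V{\left(B \right)} = 2 B \left(3 + 2 B\right) \left(6 + B\right)$ ($V{\left(B \right)} = \left(B + \left(B + 3\right)\right) 2 B \left(6 + B\right) = \left(B + \left(3 + B\right)\right) 2 B \left(6 + B\right) = \left(3 + 2 B\right) 2 B \left(6 + B\right) = 2 B \left(3 + 2 B\right) \left(6 + B\right)$)
$a = -7612931901$ ($a = 2 \left(-1242\right) \left(3 + 2 \left(-1242\right)\right) \left(6 - 1242\right) - -4293843 = 2 \left(-1242\right) \left(3 - 2484\right) \left(-1236\right) + 4293843 = 2 \left(-1242\right) \left(-2481\right) \left(-1236\right) + 4293843 = -7617225744 + 4293843 = -7612931901$)
$\frac{a}{6062214} = - \frac{7612931901}{6062214} = \left(-7612931901\right) \frac{1}{6062214} = - \frac{2537643967}{2020738}$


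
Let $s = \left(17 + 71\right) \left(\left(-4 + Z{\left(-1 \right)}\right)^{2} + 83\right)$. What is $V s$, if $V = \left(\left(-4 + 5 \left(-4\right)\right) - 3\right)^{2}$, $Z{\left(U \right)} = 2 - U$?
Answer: $5388768$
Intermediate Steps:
$s = 7392$ ($s = \left(17 + 71\right) \left(\left(-4 + \left(2 - -1\right)\right)^{2} + 83\right) = 88 \left(\left(-4 + \left(2 + 1\right)\right)^{2} + 83\right) = 88 \left(\left(-4 + 3\right)^{2} + 83\right) = 88 \left(\left(-1\right)^{2} + 83\right) = 88 \left(1 + 83\right) = 88 \cdot 84 = 7392$)
$V = 729$ ($V = \left(\left(-4 - 20\right) - 3\right)^{2} = \left(-24 - 3\right)^{2} = \left(-27\right)^{2} = 729$)
$V s = 729 \cdot 7392 = 5388768$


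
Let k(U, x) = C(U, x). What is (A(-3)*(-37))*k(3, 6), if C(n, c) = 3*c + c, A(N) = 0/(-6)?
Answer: 0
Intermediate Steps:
A(N) = 0 (A(N) = 0*(-1/6) = 0)
C(n, c) = 4*c
k(U, x) = 4*x
(A(-3)*(-37))*k(3, 6) = (0*(-37))*(4*6) = 0*24 = 0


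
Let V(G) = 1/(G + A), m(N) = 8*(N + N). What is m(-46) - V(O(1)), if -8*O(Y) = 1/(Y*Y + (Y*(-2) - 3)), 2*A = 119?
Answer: -1402112/1905 ≈ -736.02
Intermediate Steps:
A = 119/2 (A = (½)*119 = 119/2 ≈ 59.500)
m(N) = 16*N (m(N) = 8*(2*N) = 16*N)
O(Y) = -1/(8*(-3 + Y² - 2*Y)) (O(Y) = -1/(8*(Y*Y + (Y*(-2) - 3))) = -1/(8*(Y² + (-2*Y - 3))) = -1/(8*(Y² + (-3 - 2*Y))) = -1/(8*(-3 + Y² - 2*Y)))
V(G) = 1/(119/2 + G) (V(G) = 1/(G + 119/2) = 1/(119/2 + G))
m(-46) - V(O(1)) = 16*(-46) - 2/(119 + 2*(1/(8*(3 - 1*1² + 2*1)))) = -736 - 2/(119 + 2*(1/(8*(3 - 1*1 + 2)))) = -736 - 2/(119 + 2*(1/(8*(3 - 1 + 2)))) = -736 - 2/(119 + 2*((⅛)/4)) = -736 - 2/(119 + 2*((⅛)*(¼))) = -736 - 2/(119 + 2*(1/32)) = -736 - 2/(119 + 1/16) = -736 - 2/1905/16 = -736 - 2*16/1905 = -736 - 1*32/1905 = -736 - 32/1905 = -1402112/1905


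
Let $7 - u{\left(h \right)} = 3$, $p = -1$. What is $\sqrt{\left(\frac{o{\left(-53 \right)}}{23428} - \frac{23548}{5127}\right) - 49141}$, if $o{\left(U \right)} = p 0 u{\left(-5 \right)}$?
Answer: $\frac{i \sqrt{1291847395785}}{5127} \approx 221.69 i$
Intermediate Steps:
$u{\left(h \right)} = 4$ ($u{\left(h \right)} = 7 - 3 = 4$)
$o{\left(U \right)} = 0$ ($o{\left(U \right)} = \left(-1\right) 0 \cdot 4 = 0 \cdot 4 = 0$)
$\sqrt{\left(\frac{o{\left(-53 \right)}}{23428} - \frac{23548}{5127}\right) - 49141} = \sqrt{\left(\frac{0}{23428} - \frac{23548}{5127}\right) - 49141} = \sqrt{\left(0 \cdot \frac{1}{23428} - \frac{23548}{5127}\right) - 49141} = \sqrt{\left(0 - \frac{23548}{5127}\right) - 49141} = \sqrt{- \frac{23548}{5127} - 49141} = \sqrt{- \frac{251969455}{5127}} = \frac{i \sqrt{1291847395785}}{5127}$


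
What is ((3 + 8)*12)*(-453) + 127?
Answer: -59669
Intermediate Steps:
((3 + 8)*12)*(-453) + 127 = (11*12)*(-453) + 127 = 132*(-453) + 127 = -59796 + 127 = -59669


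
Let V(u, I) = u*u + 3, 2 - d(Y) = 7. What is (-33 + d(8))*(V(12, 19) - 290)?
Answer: 5434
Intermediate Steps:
d(Y) = -5 (d(Y) = 2 - 1*7 = 2 - 7 = -5)
V(u, I) = 3 + u**2 (V(u, I) = u**2 + 3 = 3 + u**2)
(-33 + d(8))*(V(12, 19) - 290) = (-33 - 5)*((3 + 12**2) - 290) = -38*((3 + 144) - 290) = -38*(147 - 290) = -38*(-143) = 5434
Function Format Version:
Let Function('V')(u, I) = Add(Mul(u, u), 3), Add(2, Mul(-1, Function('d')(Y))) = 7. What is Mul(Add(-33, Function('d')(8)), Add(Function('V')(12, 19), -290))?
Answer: 5434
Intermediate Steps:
Function('d')(Y) = -5 (Function('d')(Y) = Add(2, Mul(-1, 7)) = Add(2, -7) = -5)
Function('V')(u, I) = Add(3, Pow(u, 2)) (Function('V')(u, I) = Add(Pow(u, 2), 3) = Add(3, Pow(u, 2)))
Mul(Add(-33, Function('d')(8)), Add(Function('V')(12, 19), -290)) = Mul(Add(-33, -5), Add(Add(3, Pow(12, 2)), -290)) = Mul(-38, Add(Add(3, 144), -290)) = Mul(-38, Add(147, -290)) = Mul(-38, -143) = 5434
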